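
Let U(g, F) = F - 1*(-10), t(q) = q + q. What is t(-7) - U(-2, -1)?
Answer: -23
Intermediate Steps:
t(q) = 2*q
U(g, F) = 10 + F (U(g, F) = F + 10 = 10 + F)
t(-7) - U(-2, -1) = 2*(-7) - (10 - 1) = -14 - 1*9 = -14 - 9 = -23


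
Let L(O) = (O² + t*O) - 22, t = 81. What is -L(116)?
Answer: -22830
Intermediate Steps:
L(O) = -22 + O² + 81*O (L(O) = (O² + 81*O) - 22 = -22 + O² + 81*O)
-L(116) = -(-22 + 116² + 81*116) = -(-22 + 13456 + 9396) = -1*22830 = -22830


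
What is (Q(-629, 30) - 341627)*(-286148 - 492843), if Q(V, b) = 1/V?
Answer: 9846601305032/37 ≈ 2.6612e+11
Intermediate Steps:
(Q(-629, 30) - 341627)*(-286148 - 492843) = (1/(-629) - 341627)*(-286148 - 492843) = (-1/629 - 341627)*(-778991) = -214883384/629*(-778991) = 9846601305032/37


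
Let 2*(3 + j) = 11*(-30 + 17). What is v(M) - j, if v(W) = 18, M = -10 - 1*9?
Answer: 185/2 ≈ 92.500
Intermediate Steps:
j = -149/2 (j = -3 + (11*(-30 + 17))/2 = -3 + (11*(-13))/2 = -3 + (½)*(-143) = -3 - 143/2 = -149/2 ≈ -74.500)
M = -19 (M = -10 - 9 = -19)
v(M) - j = 18 - 1*(-149/2) = 18 + 149/2 = 185/2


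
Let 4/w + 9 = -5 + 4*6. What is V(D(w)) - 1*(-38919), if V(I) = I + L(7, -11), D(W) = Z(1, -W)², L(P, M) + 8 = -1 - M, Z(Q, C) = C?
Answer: 973029/25 ≈ 38921.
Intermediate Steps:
L(P, M) = -9 - M (L(P, M) = -8 + (-1 - M) = -9 - M)
w = ⅖ (w = 4/(-9 + (-5 + 4*6)) = 4/(-9 + (-5 + 24)) = 4/(-9 + 19) = 4/10 = 4*(⅒) = ⅖ ≈ 0.40000)
D(W) = W² (D(W) = (-W)² = W²)
V(I) = 2 + I (V(I) = I + (-9 - 1*(-11)) = I + (-9 + 11) = I + 2 = 2 + I)
V(D(w)) - 1*(-38919) = (2 + (⅖)²) - 1*(-38919) = (2 + 4/25) + 38919 = 54/25 + 38919 = 973029/25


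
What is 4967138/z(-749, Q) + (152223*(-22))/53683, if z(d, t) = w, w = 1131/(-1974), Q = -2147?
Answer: -175457534506694/20238491 ≈ -8.6695e+6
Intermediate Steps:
w = -377/658 (w = 1131*(-1/1974) = -377/658 ≈ -0.57295)
z(d, t) = -377/658
4967138/z(-749, Q) + (152223*(-22))/53683 = 4967138/(-377/658) + (152223*(-22))/53683 = 4967138*(-658/377) - 3348906*1/53683 = -3268376804/377 - 3348906/53683 = -175457534506694/20238491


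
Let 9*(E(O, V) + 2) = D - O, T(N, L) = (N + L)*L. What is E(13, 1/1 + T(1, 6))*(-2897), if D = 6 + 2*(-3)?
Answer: 89807/9 ≈ 9978.6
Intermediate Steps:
T(N, L) = L*(L + N) (T(N, L) = (L + N)*L = L*(L + N))
D = 0 (D = 6 - 6 = 0)
E(O, V) = -2 - O/9 (E(O, V) = -2 + (0 - O)/9 = -2 + (-O)/9 = -2 - O/9)
E(13, 1/1 + T(1, 6))*(-2897) = (-2 - ⅑*13)*(-2897) = (-2 - 13/9)*(-2897) = -31/9*(-2897) = 89807/9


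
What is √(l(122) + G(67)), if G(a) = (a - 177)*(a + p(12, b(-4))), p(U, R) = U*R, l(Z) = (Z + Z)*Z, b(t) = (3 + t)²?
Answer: 3*√2342 ≈ 145.18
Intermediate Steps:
l(Z) = 2*Z² (l(Z) = (2*Z)*Z = 2*Z²)
p(U, R) = R*U
G(a) = (-177 + a)*(12 + a) (G(a) = (a - 177)*(a + (3 - 4)²*12) = (-177 + a)*(a + (-1)²*12) = (-177 + a)*(a + 1*12) = (-177 + a)*(a + 12) = (-177 + a)*(12 + a))
√(l(122) + G(67)) = √(2*122² + (-2124 + 67² - 165*67)) = √(2*14884 + (-2124 + 4489 - 11055)) = √(29768 - 8690) = √21078 = 3*√2342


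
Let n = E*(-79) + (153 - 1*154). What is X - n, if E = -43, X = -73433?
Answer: -76829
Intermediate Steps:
n = 3396 (n = -43*(-79) + (153 - 1*154) = 3397 + (153 - 154) = 3397 - 1 = 3396)
X - n = -73433 - 1*3396 = -73433 - 3396 = -76829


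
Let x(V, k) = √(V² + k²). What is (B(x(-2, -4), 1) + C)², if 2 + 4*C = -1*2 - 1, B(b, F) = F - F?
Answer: 25/16 ≈ 1.5625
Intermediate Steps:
B(b, F) = 0
C = -5/4 (C = -½ + (-1*2 - 1)/4 = -½ + (-2 - 1)/4 = -½ + (¼)*(-3) = -½ - ¾ = -5/4 ≈ -1.2500)
(B(x(-2, -4), 1) + C)² = (0 - 5/4)² = (-5/4)² = 25/16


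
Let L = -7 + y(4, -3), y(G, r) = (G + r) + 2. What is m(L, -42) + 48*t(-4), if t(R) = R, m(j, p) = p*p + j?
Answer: 1568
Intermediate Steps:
y(G, r) = 2 + G + r
L = -4 (L = -7 + (2 + 4 - 3) = -7 + 3 = -4)
m(j, p) = j + p**2 (m(j, p) = p**2 + j = j + p**2)
m(L, -42) + 48*t(-4) = (-4 + (-42)**2) + 48*(-4) = (-4 + 1764) - 192 = 1760 - 192 = 1568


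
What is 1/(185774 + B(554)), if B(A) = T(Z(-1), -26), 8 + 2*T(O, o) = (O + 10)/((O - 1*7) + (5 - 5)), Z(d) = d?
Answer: 16/2972311 ≈ 5.3830e-6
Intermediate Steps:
T(O, o) = -4 + (10 + O)/(2*(-7 + O)) (T(O, o) = -4 + ((O + 10)/((O - 1*7) + (5 - 5)))/2 = -4 + ((10 + O)/((O - 7) + 0))/2 = -4 + ((10 + O)/((-7 + O) + 0))/2 = -4 + ((10 + O)/(-7 + O))/2 = -4 + (10 + O)/(2*(-7 + O)))
B(A) = -73/16 (B(A) = (66 - 7*(-1))/(2*(-7 - 1)) = (1/2)*(66 + 7)/(-8) = (1/2)*(-1/8)*73 = -73/16)
1/(185774 + B(554)) = 1/(185774 - 73/16) = 1/(2972311/16) = 16/2972311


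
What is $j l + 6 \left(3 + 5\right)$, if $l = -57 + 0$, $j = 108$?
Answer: $-6108$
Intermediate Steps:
$l = -57$
$j l + 6 \left(3 + 5\right) = 108 \left(-57\right) + 6 \left(3 + 5\right) = -6156 + 6 \cdot 8 = -6156 + 48 = -6108$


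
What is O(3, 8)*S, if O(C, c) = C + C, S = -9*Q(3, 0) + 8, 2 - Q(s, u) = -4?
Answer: -276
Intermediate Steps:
Q(s, u) = 6 (Q(s, u) = 2 - 1*(-4) = 2 + 4 = 6)
S = -46 (S = -9*6 + 8 = -54 + 8 = -46)
O(C, c) = 2*C
O(3, 8)*S = (2*3)*(-46) = 6*(-46) = -276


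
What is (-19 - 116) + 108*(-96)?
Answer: -10503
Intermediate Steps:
(-19 - 116) + 108*(-96) = -135 - 10368 = -10503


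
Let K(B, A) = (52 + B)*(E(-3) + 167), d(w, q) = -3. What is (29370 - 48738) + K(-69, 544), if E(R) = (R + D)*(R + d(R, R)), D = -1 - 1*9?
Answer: -23533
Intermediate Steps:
D = -10 (D = -1 - 9 = -10)
E(R) = (-10 + R)*(-3 + R) (E(R) = (R - 10)*(R - 3) = (-10 + R)*(-3 + R))
K(B, A) = 12740 + 245*B (K(B, A) = (52 + B)*((30 + (-3)**2 - 13*(-3)) + 167) = (52 + B)*((30 + 9 + 39) + 167) = (52 + B)*(78 + 167) = (52 + B)*245 = 12740 + 245*B)
(29370 - 48738) + K(-69, 544) = (29370 - 48738) + (12740 + 245*(-69)) = -19368 + (12740 - 16905) = -19368 - 4165 = -23533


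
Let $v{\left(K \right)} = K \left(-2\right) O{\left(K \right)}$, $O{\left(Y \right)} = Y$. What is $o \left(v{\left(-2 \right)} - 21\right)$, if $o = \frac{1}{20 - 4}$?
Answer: $- \frac{29}{16} \approx -1.8125$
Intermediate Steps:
$v{\left(K \right)} = - 2 K^{2}$ ($v{\left(K \right)} = K \left(-2\right) K = - 2 K K = - 2 K^{2}$)
$o = \frac{1}{16} \approx 0.0625$
$o \left(v{\left(-2 \right)} - 21\right) = \frac{- 2 \left(-2\right)^{2} - 21}{16} = \frac{\left(-2\right) 4 - 21}{16} = \frac{-8 - 21}{16} = \frac{1}{16} \left(-29\right) = - \frac{29}{16}$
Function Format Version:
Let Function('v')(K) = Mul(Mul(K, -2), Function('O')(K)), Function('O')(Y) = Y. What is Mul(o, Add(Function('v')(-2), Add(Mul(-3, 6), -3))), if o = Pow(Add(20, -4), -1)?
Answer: Rational(-29, 16) ≈ -1.8125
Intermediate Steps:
Function('v')(K) = Mul(-2, Pow(K, 2)) (Function('v')(K) = Mul(Mul(K, -2), K) = Mul(Mul(-2, K), K) = Mul(-2, Pow(K, 2)))
o = Rational(1, 16) (o = Pow(16, -1) = Rational(1, 16) ≈ 0.062500)
Mul(o, Add(Function('v')(-2), Add(Mul(-3, 6), -3))) = Mul(Rational(1, 16), Add(Mul(-2, Pow(-2, 2)), Add(Mul(-3, 6), -3))) = Mul(Rational(1, 16), Add(Mul(-2, 4), Add(-18, -3))) = Mul(Rational(1, 16), Add(-8, -21)) = Mul(Rational(1, 16), -29) = Rational(-29, 16)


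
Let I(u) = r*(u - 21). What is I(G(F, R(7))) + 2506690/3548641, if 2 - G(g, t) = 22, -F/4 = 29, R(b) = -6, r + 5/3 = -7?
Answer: 3790371376/10645923 ≈ 356.04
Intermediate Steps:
r = -26/3 (r = -5/3 - 7 = -26/3 ≈ -8.6667)
F = -116 (F = -4*29 = -116)
G(g, t) = -20 (G(g, t) = 2 - 1*22 = 2 - 22 = -20)
I(u) = 182 - 26*u/3 (I(u) = -26*(u - 21)/3 = -26*(-21 + u)/3 = 182 - 26*u/3)
I(G(F, R(7))) + 2506690/3548641 = (182 - 26/3*(-20)) + 2506690/3548641 = (182 + 520/3) + 2506690*(1/3548641) = 1066/3 + 2506690/3548641 = 3790371376/10645923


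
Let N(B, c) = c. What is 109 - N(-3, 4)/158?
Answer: 8609/79 ≈ 108.97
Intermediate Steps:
109 - N(-3, 4)/158 = 109 - 1*4/158 = 109 - 4*1/158 = 109 - 2/79 = 8609/79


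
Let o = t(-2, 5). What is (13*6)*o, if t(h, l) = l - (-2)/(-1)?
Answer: 234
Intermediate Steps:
t(h, l) = -2 + l (t(h, l) = l - (-2)*(-1) = l - 1*2 = l - 2 = -2 + l)
o = 3 (o = -2 + 5 = 3)
(13*6)*o = (13*6)*3 = 78*3 = 234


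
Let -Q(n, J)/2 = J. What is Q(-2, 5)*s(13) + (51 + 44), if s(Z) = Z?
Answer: -35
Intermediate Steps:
Q(n, J) = -2*J
Q(-2, 5)*s(13) + (51 + 44) = -2*5*13 + (51 + 44) = -10*13 + 95 = -130 + 95 = -35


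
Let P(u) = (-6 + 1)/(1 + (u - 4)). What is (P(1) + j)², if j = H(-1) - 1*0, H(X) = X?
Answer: 9/4 ≈ 2.2500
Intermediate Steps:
P(u) = -5/(-3 + u) (P(u) = -5/(1 + (-4 + u)) = -5/(-3 + u))
j = -1 (j = -1 - 1*0 = -1 + 0 = -1)
(P(1) + j)² = (-5/(-3 + 1) - 1)² = (-5/(-2) - 1)² = (-5*(-½) - 1)² = (5/2 - 1)² = (3/2)² = 9/4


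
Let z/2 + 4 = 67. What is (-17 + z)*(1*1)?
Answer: 109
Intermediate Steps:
z = 126 (z = -8 + 2*67 = -8 + 134 = 126)
(-17 + z)*(1*1) = (-17 + 126)*(1*1) = 109*1 = 109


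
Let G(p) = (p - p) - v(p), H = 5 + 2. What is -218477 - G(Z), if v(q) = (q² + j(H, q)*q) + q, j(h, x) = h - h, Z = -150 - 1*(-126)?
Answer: -217925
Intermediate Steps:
Z = -24 (Z = -150 + 126 = -24)
H = 7
j(h, x) = 0
v(q) = q + q² (v(q) = (q² + 0*q) + q = (q² + 0) + q = q² + q = q + q²)
G(p) = -p*(1 + p) (G(p) = (p - p) - p*(1 + p) = 0 - p*(1 + p) = -p*(1 + p))
-218477 - G(Z) = -218477 - (-1)*(-24)*(1 - 24) = -218477 - (-1)*(-24)*(-23) = -218477 - 1*(-552) = -218477 + 552 = -217925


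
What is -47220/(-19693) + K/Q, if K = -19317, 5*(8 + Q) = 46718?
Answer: 302086755/919229854 ≈ 0.32863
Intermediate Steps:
Q = 46678/5 (Q = -8 + (1/5)*46718 = -8 + 46718/5 = 46678/5 ≈ 9335.6)
-47220/(-19693) + K/Q = -47220/(-19693) - 19317/46678/5 = -47220*(-1/19693) - 19317*5/46678 = 47220/19693 - 96585/46678 = 302086755/919229854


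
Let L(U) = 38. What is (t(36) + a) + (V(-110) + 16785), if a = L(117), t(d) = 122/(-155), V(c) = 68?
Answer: 2617983/155 ≈ 16890.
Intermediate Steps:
t(d) = -122/155 (t(d) = 122*(-1/155) = -122/155)
a = 38
(t(36) + a) + (V(-110) + 16785) = (-122/155 + 38) + (68 + 16785) = 5768/155 + 16853 = 2617983/155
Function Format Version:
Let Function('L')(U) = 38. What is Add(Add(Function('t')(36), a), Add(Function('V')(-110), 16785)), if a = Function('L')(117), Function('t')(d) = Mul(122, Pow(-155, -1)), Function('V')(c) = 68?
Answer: Rational(2617983, 155) ≈ 16890.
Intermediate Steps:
Function('t')(d) = Rational(-122, 155) (Function('t')(d) = Mul(122, Rational(-1, 155)) = Rational(-122, 155))
a = 38
Add(Add(Function('t')(36), a), Add(Function('V')(-110), 16785)) = Add(Add(Rational(-122, 155), 38), Add(68, 16785)) = Add(Rational(5768, 155), 16853) = Rational(2617983, 155)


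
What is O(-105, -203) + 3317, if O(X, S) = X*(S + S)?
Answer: 45947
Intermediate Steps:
O(X, S) = 2*S*X (O(X, S) = X*(2*S) = 2*S*X)
O(-105, -203) + 3317 = 2*(-203)*(-105) + 3317 = 42630 + 3317 = 45947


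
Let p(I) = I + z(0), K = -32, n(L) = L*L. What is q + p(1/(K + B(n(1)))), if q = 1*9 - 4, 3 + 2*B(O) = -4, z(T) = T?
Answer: 353/71 ≈ 4.9718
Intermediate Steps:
n(L) = L²
B(O) = -7/2 (B(O) = -3/2 + (½)*(-4) = -3/2 - 2 = -7/2)
p(I) = I (p(I) = I + 0 = I)
q = 5 (q = 9 - 4 = 5)
q + p(1/(K + B(n(1)))) = 5 + 1/(-32 - 7/2) = 5 + 1/(-71/2) = 5 - 2/71 = 353/71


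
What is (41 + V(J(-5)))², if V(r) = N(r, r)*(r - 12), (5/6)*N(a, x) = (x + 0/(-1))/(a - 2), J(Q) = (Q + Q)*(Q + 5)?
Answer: 1681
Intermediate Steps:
J(Q) = 2*Q*(5 + Q) (J(Q) = (2*Q)*(5 + Q) = 2*Q*(5 + Q))
N(a, x) = 6*x/(5*(-2 + a)) (N(a, x) = 6*((x + 0/(-1))/(a - 2))/5 = 6*((x + 0*(-1))/(-2 + a))/5 = 6*((x + 0)/(-2 + a))/5 = 6*(x/(-2 + a))/5 = 6*x/(5*(-2 + a)))
V(r) = 6*r*(-12 + r)/(5*(-2 + r)) (V(r) = (6*r/(5*(-2 + r)))*(r - 12) = (6*r/(5*(-2 + r)))*(-12 + r) = 6*r*(-12 + r)/(5*(-2 + r)))
(41 + V(J(-5)))² = (41 + 6*(2*(-5)*(5 - 5))*(-12 + 2*(-5)*(5 - 5))/(5*(-2 + 2*(-5)*(5 - 5))))² = (41 + 6*(2*(-5)*0)*(-12 + 2*(-5)*0)/(5*(-2 + 2*(-5)*0)))² = (41 + (6/5)*0*(-12 + 0)/(-2 + 0))² = (41 + (6/5)*0*(-12)/(-2))² = (41 + (6/5)*0*(-½)*(-12))² = (41 + 0)² = 41² = 1681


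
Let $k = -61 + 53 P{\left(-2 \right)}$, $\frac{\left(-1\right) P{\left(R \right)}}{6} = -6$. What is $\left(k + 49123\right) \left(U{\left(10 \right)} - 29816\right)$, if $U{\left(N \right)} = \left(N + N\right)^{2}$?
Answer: $-1499333520$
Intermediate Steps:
$P{\left(R \right)} = 36$ ($P{\left(R \right)} = \left(-6\right) \left(-6\right) = 36$)
$U{\left(N \right)} = 4 N^{2}$ ($U{\left(N \right)} = \left(2 N\right)^{2} = 4 N^{2}$)
$k = 1847$ ($k = -61 + 53 \cdot 36 = -61 + 1908 = 1847$)
$\left(k + 49123\right) \left(U{\left(10 \right)} - 29816\right) = \left(1847 + 49123\right) \left(4 \cdot 10^{2} - 29816\right) = 50970 \left(4 \cdot 100 - 29816\right) = 50970 \left(400 - 29816\right) = 50970 \left(-29416\right) = -1499333520$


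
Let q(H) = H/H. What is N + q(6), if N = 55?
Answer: 56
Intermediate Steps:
q(H) = 1
N + q(6) = 55 + 1 = 56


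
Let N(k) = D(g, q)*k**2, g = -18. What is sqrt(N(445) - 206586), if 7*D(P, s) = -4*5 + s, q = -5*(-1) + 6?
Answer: 3*I*sqrt(2510921)/7 ≈ 679.11*I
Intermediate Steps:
q = 11 (q = 5 + 6 = 11)
D(P, s) = -20/7 + s/7 (D(P, s) = (-4*5 + s)/7 = (-20 + s)/7 = -20/7 + s/7)
N(k) = -9*k**2/7 (N(k) = (-20/7 + (1/7)*11)*k**2 = (-20/7 + 11/7)*k**2 = -9*k**2/7)
sqrt(N(445) - 206586) = sqrt(-9/7*445**2 - 206586) = sqrt(-9/7*198025 - 206586) = sqrt(-1782225/7 - 206586) = sqrt(-3228327/7) = 3*I*sqrt(2510921)/7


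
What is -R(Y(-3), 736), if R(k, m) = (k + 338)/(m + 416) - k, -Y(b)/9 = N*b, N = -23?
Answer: -715109/1152 ≈ -620.75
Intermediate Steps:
Y(b) = 207*b (Y(b) = -(-207)*b = 207*b)
R(k, m) = -k + (338 + k)/(416 + m) (R(k, m) = (338 + k)/(416 + m) - k = -k + (338 + k)/(416 + m))
-R(Y(-3), 736) = -(338 - 85905*(-3) - 1*207*(-3)*736)/(416 + 736) = -(338 - 415*(-621) - 1*(-621)*736)/1152 = -(338 + 257715 + 457056)/1152 = -715109/1152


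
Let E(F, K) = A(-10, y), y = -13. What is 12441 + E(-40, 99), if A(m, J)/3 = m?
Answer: 12411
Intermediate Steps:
A(m, J) = 3*m
E(F, K) = -30 (E(F, K) = 3*(-10) = -30)
12441 + E(-40, 99) = 12441 - 30 = 12411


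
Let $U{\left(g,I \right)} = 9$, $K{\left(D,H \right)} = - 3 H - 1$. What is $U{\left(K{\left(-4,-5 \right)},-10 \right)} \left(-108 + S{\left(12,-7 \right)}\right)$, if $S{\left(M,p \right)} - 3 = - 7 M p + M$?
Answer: $4455$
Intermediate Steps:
$K{\left(D,H \right)} = -1 - 3 H$
$S{\left(M,p \right)} = 3 + M - 7 M p$ ($S{\left(M,p \right)} = 3 + \left(- 7 M p + M\right) = 3 - \left(- M + 7 M p\right) = 3 + M - 7 M p$)
$U{\left(K{\left(-4,-5 \right)},-10 \right)} \left(-108 + S{\left(12,-7 \right)}\right) = 9 \left(-108 + \left(3 + 12 - 84 \left(-7\right)\right)\right) = 9 \left(-108 + \left(3 + 12 + 588\right)\right) = 9 \left(-108 + 603\right) = 9 \cdot 495 = 4455$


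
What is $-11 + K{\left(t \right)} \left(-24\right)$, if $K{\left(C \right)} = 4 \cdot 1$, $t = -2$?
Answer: $-107$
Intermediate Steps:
$K{\left(C \right)} = 4$
$-11 + K{\left(t \right)} \left(-24\right) = -11 + 4 \left(-24\right) = -11 - 96 = -107$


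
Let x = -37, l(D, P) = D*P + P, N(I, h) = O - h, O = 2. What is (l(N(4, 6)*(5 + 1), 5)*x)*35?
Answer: 148925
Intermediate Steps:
N(I, h) = 2 - h
l(D, P) = P + D*P
(l(N(4, 6)*(5 + 1), 5)*x)*35 = ((5*(1 + (2 - 1*6)*(5 + 1)))*(-37))*35 = ((5*(1 + (2 - 6)*6))*(-37))*35 = ((5*(1 - 4*6))*(-37))*35 = ((5*(1 - 24))*(-37))*35 = ((5*(-23))*(-37))*35 = -115*(-37)*35 = 4255*35 = 148925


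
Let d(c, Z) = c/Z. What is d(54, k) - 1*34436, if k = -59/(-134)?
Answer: -2024488/59 ≈ -34313.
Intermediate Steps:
k = 59/134 (k = -59*(-1/134) = 59/134 ≈ 0.44030)
d(54, k) - 1*34436 = 54/(59/134) - 1*34436 = 54*(134/59) - 34436 = 7236/59 - 34436 = -2024488/59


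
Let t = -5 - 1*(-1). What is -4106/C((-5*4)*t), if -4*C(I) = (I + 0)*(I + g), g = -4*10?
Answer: 2053/400 ≈ 5.1325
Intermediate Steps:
t = -4 (t = -5 + 1 = -4)
g = -40
C(I) = -I*(-40 + I)/4 (C(I) = -(I + 0)*(I - 40)/4 = -I*(-40 + I)/4)
-4106/C((-5*4)*t) = -4106*1/(20*(40 - (-5*4)*(-4))) = -4106*1/(20*(40 - (-20)*(-4))) = -4106*1/(20*(40 - 1*80)) = -4106*1/(20*(40 - 80)) = -4106/((¼)*80*(-40)) = -4106/(-800) = -4106*(-1/800) = 2053/400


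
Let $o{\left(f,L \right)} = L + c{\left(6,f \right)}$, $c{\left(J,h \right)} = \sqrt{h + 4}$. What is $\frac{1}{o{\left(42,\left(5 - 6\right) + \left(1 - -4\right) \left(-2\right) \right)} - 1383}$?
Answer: $- \frac{697}{971595} - \frac{\sqrt{46}}{1943190} \approx -0.00072087$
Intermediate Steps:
$c{\left(J,h \right)} = \sqrt{4 + h}$
$o{\left(f,L \right)} = L + \sqrt{4 + f}$
$\frac{1}{o{\left(42,\left(5 - 6\right) + \left(1 - -4\right) \left(-2\right) \right)} - 1383} = \frac{1}{\left(\left(\left(5 - 6\right) + \left(1 - -4\right) \left(-2\right)\right) + \sqrt{4 + 42}\right) - 1383} = \frac{1}{\left(\left(\left(5 - 6\right) + \left(1 + 4\right) \left(-2\right)\right) + \sqrt{46}\right) - 1383} = \frac{1}{\left(\left(-1 + 5 \left(-2\right)\right) + \sqrt{46}\right) - 1383} = \frac{1}{\left(\left(-1 - 10\right) + \sqrt{46}\right) - 1383} = \frac{1}{\left(-11 + \sqrt{46}\right) - 1383} = \frac{1}{-1394 + \sqrt{46}}$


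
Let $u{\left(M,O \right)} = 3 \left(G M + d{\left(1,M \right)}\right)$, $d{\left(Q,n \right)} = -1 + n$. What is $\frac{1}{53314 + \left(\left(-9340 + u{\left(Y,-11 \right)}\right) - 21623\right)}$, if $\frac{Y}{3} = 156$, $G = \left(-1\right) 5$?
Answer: $\frac{1}{16732} \approx 5.9766 \cdot 10^{-5}$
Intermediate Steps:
$G = -5$
$Y = 468$ ($Y = 3 \cdot 156 = 468$)
$u{\left(M,O \right)} = -3 - 12 M$ ($u{\left(M,O \right)} = 3 \left(- 5 M + \left(-1 + M\right)\right) = 3 \left(-1 - 4 M\right) = -3 - 12 M$)
$\frac{1}{53314 + \left(\left(-9340 + u{\left(Y,-11 \right)}\right) - 21623\right)} = \frac{1}{53314 - 36582} = \frac{1}{16732}$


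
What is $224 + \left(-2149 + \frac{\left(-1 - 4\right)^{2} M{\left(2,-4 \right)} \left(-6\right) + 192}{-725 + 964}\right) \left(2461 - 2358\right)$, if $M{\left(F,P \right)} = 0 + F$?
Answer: $- \frac{52859521}{239} \approx -2.2117 \cdot 10^{5}$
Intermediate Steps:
$M{\left(F,P \right)} = F$
$224 + \left(-2149 + \frac{\left(-1 - 4\right)^{2} M{\left(2,-4 \right)} \left(-6\right) + 192}{-725 + 964}\right) \left(2461 - 2358\right) = 224 + \left(-2149 + \frac{\left(-1 - 4\right)^{2} \cdot 2 \left(-6\right) + 192}{-725 + 964}\right) \left(2461 - 2358\right) = 224 + \left(-2149 + \frac{\left(-5\right)^{2} \cdot 2 \left(-6\right) + 192}{239}\right) 103 = 224 + \left(-2149 + \left(25 \cdot 2 \left(-6\right) + 192\right) \frac{1}{239}\right) 103 = 224 + \left(-2149 + \left(50 \left(-6\right) + 192\right) \frac{1}{239}\right) 103 = 224 + \left(-2149 + \left(-300 + 192\right) \frac{1}{239}\right) 103 = 224 + \left(-2149 - \frac{108}{239}\right) 103 = 224 - \frac{52913057}{239} = - \frac{52859521}{239}$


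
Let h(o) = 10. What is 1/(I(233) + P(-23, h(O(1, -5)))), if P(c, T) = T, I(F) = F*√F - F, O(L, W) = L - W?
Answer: 223/12599608 + 233*√233/12599608 ≈ 0.00029998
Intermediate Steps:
I(F) = F^(3/2) - F
1/(I(233) + P(-23, h(O(1, -5)))) = 1/((233^(3/2) - 1*233) + 10) = 1/((233*√233 - 233) + 10) = 1/((-233 + 233*√233) + 10) = 1/(-223 + 233*√233)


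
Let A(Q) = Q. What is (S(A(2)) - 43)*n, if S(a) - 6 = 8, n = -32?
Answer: 928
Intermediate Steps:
S(a) = 14 (S(a) = 6 + 8 = 14)
(S(A(2)) - 43)*n = (14 - 43)*(-32) = -29*(-32) = 928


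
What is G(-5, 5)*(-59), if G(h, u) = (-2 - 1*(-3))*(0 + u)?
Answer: -295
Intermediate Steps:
G(h, u) = u (G(h, u) = (-2 + 3)*u = 1*u = u)
G(-5, 5)*(-59) = 5*(-59) = -295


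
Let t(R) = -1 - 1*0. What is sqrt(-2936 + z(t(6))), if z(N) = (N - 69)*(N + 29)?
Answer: 12*I*sqrt(34) ≈ 69.971*I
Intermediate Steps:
t(R) = -1 (t(R) = -1 + 0 = -1)
z(N) = (-69 + N)*(29 + N)
sqrt(-2936 + z(t(6))) = sqrt(-2936 + (-2001 + (-1)**2 - 40*(-1))) = sqrt(-2936 + (-2001 + 1 + 40)) = sqrt(-2936 - 1960) = sqrt(-4896) = 12*I*sqrt(34)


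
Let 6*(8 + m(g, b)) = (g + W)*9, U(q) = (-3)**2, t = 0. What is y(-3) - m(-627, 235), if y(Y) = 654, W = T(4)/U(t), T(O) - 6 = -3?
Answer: 1602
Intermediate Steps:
T(O) = 3 (T(O) = 6 - 3 = 3)
U(q) = 9
W = 1/3 (W = 3/9 = 3*(1/9) = 1/3 ≈ 0.33333)
m(g, b) = -15/2 + 3*g/2 (m(g, b) = -8 + ((g + 1/3)*9)/6 = -8 + ((1/3 + g)*9)/6 = -8 + (3 + 9*g)/6 = -8 + (1/2 + 3*g/2) = -15/2 + 3*g/2)
y(-3) - m(-627, 235) = 654 - (-15/2 + (3/2)*(-627)) = 654 - (-15/2 - 1881/2) = 654 - 1*(-948) = 654 + 948 = 1602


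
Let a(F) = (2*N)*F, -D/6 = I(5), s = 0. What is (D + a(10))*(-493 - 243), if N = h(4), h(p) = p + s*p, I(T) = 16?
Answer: 11776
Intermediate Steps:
h(p) = p (h(p) = p + 0*p = p + 0 = p)
N = 4
D = -96 (D = -6*16 = -96)
a(F) = 8*F (a(F) = (2*4)*F = 8*F)
(D + a(10))*(-493 - 243) = (-96 + 8*10)*(-493 - 243) = (-96 + 80)*(-736) = -16*(-736) = 11776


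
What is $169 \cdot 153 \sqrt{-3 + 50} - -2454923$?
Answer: $2454923 + 25857 \sqrt{47} \approx 2.6322 \cdot 10^{6}$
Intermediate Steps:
$169 \cdot 153 \sqrt{-3 + 50} - -2454923 = 25857 \sqrt{47} + 2454923 = 2454923 + 25857 \sqrt{47}$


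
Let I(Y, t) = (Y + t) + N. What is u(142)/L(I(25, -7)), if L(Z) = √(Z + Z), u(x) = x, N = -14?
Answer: 71*√2/2 ≈ 50.205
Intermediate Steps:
I(Y, t) = -14 + Y + t (I(Y, t) = (Y + t) - 14 = -14 + Y + t)
L(Z) = √2*√Z (L(Z) = √(2*Z) = √2*√Z)
u(142)/L(I(25, -7)) = 142/((√2*√(-14 + 25 - 7))) = 142/((√2*√4)) = 142/((√2*2)) = 142/((2*√2)) = 142*(√2/4) = 71*√2/2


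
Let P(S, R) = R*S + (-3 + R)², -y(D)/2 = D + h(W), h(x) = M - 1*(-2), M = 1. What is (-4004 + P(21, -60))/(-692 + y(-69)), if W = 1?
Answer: 37/16 ≈ 2.3125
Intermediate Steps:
h(x) = 3 (h(x) = 1 - 1*(-2) = 1 + 2 = 3)
y(D) = -6 - 2*D (y(D) = -2*(D + 3) = -2*(3 + D) = -6 - 2*D)
P(S, R) = (-3 + R)² + R*S
(-4004 + P(21, -60))/(-692 + y(-69)) = (-4004 + ((-3 - 60)² - 60*21))/(-692 + (-6 - 2*(-69))) = (-4004 + ((-63)² - 1260))/(-692 + (-6 + 138)) = (-4004 + (3969 - 1260))/(-692 + 132) = (-4004 + 2709)/(-560) = -1295*(-1/560) = 37/16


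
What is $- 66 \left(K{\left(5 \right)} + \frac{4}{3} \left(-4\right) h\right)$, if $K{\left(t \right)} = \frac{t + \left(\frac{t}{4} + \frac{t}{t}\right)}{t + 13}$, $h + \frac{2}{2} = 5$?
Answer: $\frac{16577}{12} \approx 1381.4$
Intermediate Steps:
$h = 4$ ($h = -1 + 5 = 4$)
$K{\left(t \right)} = \frac{1 + \frac{5 t}{4}}{13 + t}$ ($K{\left(t \right)} = \frac{t + \left(t \frac{1}{4} + 1\right)}{13 + t} = \frac{t + \left(\frac{t}{4} + 1\right)}{13 + t} = \frac{t + \left(1 + \frac{t}{4}\right)}{13 + t} = \frac{1 + \frac{5 t}{4}}{13 + t}$)
$- 66 \left(K{\left(5 \right)} + \frac{4}{3} \left(-4\right) h\right) = - 66 \left(\frac{4 + 5 \cdot 5}{4 \left(13 + 5\right)} + \frac{4}{3} \left(-4\right) 4\right) = - 66 \left(\frac{4 + 25}{4 \cdot 18} + 4 \cdot \frac{1}{3} \left(-4\right) 4\right) = - 66 \left(\frac{1}{4} \cdot \frac{1}{18} \cdot 29 + \frac{4}{3} \left(-4\right) 4\right) = - 66 \left(\frac{29}{72} - \frac{64}{3}\right) = \left(-66\right) \left(- \frac{1507}{72}\right) = \frac{16577}{12}$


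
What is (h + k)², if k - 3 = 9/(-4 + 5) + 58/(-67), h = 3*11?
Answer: 8743849/4489 ≈ 1947.8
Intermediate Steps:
h = 33
k = 746/67 (k = 3 + (9/(-4 + 5) + 58/(-67)) = 3 + (9/1 + 58*(-1/67)) = 3 + (9*1 - 58/67) = 3 + (9 - 58/67) = 3 + 545/67 = 746/67 ≈ 11.134)
(h + k)² = (33 + 746/67)² = (2957/67)² = 8743849/4489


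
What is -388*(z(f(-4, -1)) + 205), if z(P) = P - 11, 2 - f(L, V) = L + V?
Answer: -77988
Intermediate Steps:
f(L, V) = 2 - L - V (f(L, V) = 2 - (L + V) = 2 + (-L - V) = 2 - L - V)
z(P) = -11 + P
-388*(z(f(-4, -1)) + 205) = -388*((-11 + (2 - 1*(-4) - 1*(-1))) + 205) = -388*((-11 + (2 + 4 + 1)) + 205) = -388*((-11 + 7) + 205) = -388*(-4 + 205) = -388*201 = -77988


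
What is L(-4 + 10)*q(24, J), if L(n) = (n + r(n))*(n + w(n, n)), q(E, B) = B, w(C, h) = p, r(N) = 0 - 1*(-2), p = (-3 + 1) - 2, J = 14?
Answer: 224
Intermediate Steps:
p = -4 (p = -2 - 2 = -4)
r(N) = 2 (r(N) = 0 + 2 = 2)
w(C, h) = -4
L(n) = (-4 + n)*(2 + n) (L(n) = (n + 2)*(n - 4) = (2 + n)*(-4 + n) = (-4 + n)*(2 + n))
L(-4 + 10)*q(24, J) = (-8 + (-4 + 10)² - 2*(-4 + 10))*14 = (-8 + 6² - 2*6)*14 = (-8 + 36 - 12)*14 = 16*14 = 224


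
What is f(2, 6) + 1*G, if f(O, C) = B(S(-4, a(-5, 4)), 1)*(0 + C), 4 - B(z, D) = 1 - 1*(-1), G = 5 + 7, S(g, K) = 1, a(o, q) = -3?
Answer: 24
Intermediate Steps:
G = 12
B(z, D) = 2 (B(z, D) = 4 - (1 - 1*(-1)) = 4 - (1 + 1) = 4 - 1*2 = 4 - 2 = 2)
f(O, C) = 2*C (f(O, C) = 2*(0 + C) = 2*C)
f(2, 6) + 1*G = 2*6 + 1*12 = 12 + 12 = 24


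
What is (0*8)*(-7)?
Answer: 0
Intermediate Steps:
(0*8)*(-7) = 0*(-7) = 0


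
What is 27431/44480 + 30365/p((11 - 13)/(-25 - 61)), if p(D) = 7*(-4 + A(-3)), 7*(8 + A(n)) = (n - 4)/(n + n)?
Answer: -8090177993/22106560 ≈ -365.96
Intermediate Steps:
A(n) = -8 + (-4 + n)/(14*n) (A(n) = -8 + ((n - 4)/(n + n))/7 = -8 + ((-4 + n)/((2*n)))/7 = -8 + ((-4 + n)*(1/(2*n)))/7 = -8 + ((-4 + n)/(2*n))/7 = -8 + (-4 + n)/(14*n))
p(D) = -497/6 (p(D) = 7*(-4 + (1/14)*(-4 - 111*(-3))/(-3)) = 7*(-4 + (1/14)*(-⅓)*(-4 + 333)) = 7*(-4 + (1/14)*(-⅓)*329) = 7*(-4 - 47/6) = 7*(-71/6) = -497/6)
27431/44480 + 30365/p((11 - 13)/(-25 - 61)) = 27431/44480 + 30365/(-497/6) = 27431*(1/44480) + 30365*(-6/497) = 27431/44480 - 182190/497 = -8090177993/22106560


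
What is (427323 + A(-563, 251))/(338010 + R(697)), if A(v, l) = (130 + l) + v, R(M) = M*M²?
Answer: 38831/30813353 ≈ 0.0012602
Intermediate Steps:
R(M) = M³
A(v, l) = 130 + l + v
(427323 + A(-563, 251))/(338010 + R(697)) = (427323 + (130 + 251 - 563))/(338010 + 697³) = (427323 - 182)/(338010 + 338608873) = 427141/338946883 = 427141*(1/338946883) = 38831/30813353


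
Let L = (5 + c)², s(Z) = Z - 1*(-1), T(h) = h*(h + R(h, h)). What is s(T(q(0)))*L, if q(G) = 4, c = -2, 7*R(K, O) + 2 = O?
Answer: 1143/7 ≈ 163.29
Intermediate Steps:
R(K, O) = -2/7 + O/7
T(h) = h*(-2/7 + 8*h/7) (T(h) = h*(h + (-2/7 + h/7)) = h*(-2/7 + 8*h/7))
s(Z) = 1 + Z (s(Z) = Z + 1 = 1 + Z)
L = 9 (L = (5 - 2)² = 3² = 9)
s(T(q(0)))*L = (1 + (2/7)*4*(-1 + 4*4))*9 = (1 + (2/7)*4*(-1 + 16))*9 = (1 + (2/7)*4*15)*9 = (1 + 120/7)*9 = (127/7)*9 = 1143/7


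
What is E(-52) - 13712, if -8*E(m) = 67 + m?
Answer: -109711/8 ≈ -13714.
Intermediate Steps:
E(m) = -67/8 - m/8 (E(m) = -(67 + m)/8 = -67/8 - m/8)
E(-52) - 13712 = (-67/8 - ⅛*(-52)) - 13712 = (-67/8 + 13/2) - 13712 = -15/8 - 13712 = -109711/8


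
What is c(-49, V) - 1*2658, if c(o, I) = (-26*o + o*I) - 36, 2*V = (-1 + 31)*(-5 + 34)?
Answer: -22735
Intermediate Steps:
V = 435 (V = ((-1 + 31)*(-5 + 34))/2 = (30*29)/2 = (½)*870 = 435)
c(o, I) = -36 - 26*o + I*o (c(o, I) = (-26*o + I*o) - 36 = -36 - 26*o + I*o)
c(-49, V) - 1*2658 = (-36 - 26*(-49) + 435*(-49)) - 1*2658 = (-36 + 1274 - 21315) - 2658 = -20077 - 2658 = -22735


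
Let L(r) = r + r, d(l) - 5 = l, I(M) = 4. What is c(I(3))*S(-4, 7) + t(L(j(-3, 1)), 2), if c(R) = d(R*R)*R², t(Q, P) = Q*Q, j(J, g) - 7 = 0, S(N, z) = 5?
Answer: 1876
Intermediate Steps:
d(l) = 5 + l
j(J, g) = 7 (j(J, g) = 7 + 0 = 7)
L(r) = 2*r
t(Q, P) = Q²
c(R) = R²*(5 + R²) (c(R) = (5 + R*R)*R² = (5 + R²)*R² = R²*(5 + R²))
c(I(3))*S(-4, 7) + t(L(j(-3, 1)), 2) = (4²*(5 + 4²))*5 + (2*7)² = (16*(5 + 16))*5 + 14² = (16*21)*5 + 196 = 336*5 + 196 = 1680 + 196 = 1876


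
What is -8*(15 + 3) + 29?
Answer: -115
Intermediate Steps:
-8*(15 + 3) + 29 = -8*18 + 29 = -144 + 29 = -115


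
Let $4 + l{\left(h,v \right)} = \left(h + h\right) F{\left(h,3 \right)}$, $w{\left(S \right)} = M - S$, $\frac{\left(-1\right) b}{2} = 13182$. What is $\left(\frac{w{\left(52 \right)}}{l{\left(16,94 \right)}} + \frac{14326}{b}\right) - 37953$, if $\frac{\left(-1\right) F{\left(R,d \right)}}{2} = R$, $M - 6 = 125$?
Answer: $- \frac{19781275055}{521196} \approx -37954.0$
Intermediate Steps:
$M = 131$ ($M = 6 + 125 = 131$)
$F{\left(R,d \right)} = - 2 R$
$b = -26364$ ($b = \left(-2\right) 13182 = -26364$)
$w{\left(S \right)} = 131 - S$
$l{\left(h,v \right)} = -4 - 4 h^{2}$ ($l{\left(h,v \right)} = -4 + \left(h + h\right) \left(- 2 h\right) = -4 + 2 h \left(- 2 h\right) = -4 - 4 h^{2}$)
$\left(\frac{w{\left(52 \right)}}{l{\left(16,94 \right)}} + \frac{14326}{b}\right) - 37953 = \left(\frac{131 - 52}{-4 - 4 \cdot 16^{2}} + \frac{14326}{-26364}\right) - 37953 = \left(\frac{131 - 52}{-4 - 1024} + 14326 \left(- \frac{1}{26364}\right)\right) - 37953 = \left(\frac{79}{-4 - 1024} - \frac{551}{1014}\right) - 37953 = \left(\frac{79}{-1028} - \frac{551}{1014}\right) - 37953 = \left(79 \left(- \frac{1}{1028}\right) - \frac{551}{1014}\right) - 37953 = \left(- \frac{79}{1028} - \frac{551}{1014}\right) - 37953 = - \frac{323267}{521196} - 37953 = - \frac{19781275055}{521196}$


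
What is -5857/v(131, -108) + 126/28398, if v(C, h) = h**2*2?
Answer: -27231293/110411424 ≈ -0.24663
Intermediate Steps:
v(C, h) = 2*h**2
-5857/v(131, -108) + 126/28398 = -5857/(2*(-108)**2) + 126/28398 = -5857/(2*11664) + 126*(1/28398) = -5857/23328 + 21/4733 = -27231293/110411424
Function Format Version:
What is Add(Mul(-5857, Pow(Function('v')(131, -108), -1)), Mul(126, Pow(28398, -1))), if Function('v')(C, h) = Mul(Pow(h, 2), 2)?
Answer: Rational(-27231293, 110411424) ≈ -0.24663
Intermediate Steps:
Function('v')(C, h) = Mul(2, Pow(h, 2))
Add(Mul(-5857, Pow(Function('v')(131, -108), -1)), Mul(126, Pow(28398, -1))) = Add(Mul(-5857, Pow(Mul(2, Pow(-108, 2)), -1)), Mul(126, Pow(28398, -1))) = Add(Mul(-5857, Pow(Mul(2, 11664), -1)), Mul(126, Rational(1, 28398))) = Add(Mul(-5857, Pow(23328, -1)), Rational(21, 4733)) = Add(Mul(-5857, Rational(1, 23328)), Rational(21, 4733)) = Add(Rational(-5857, 23328), Rational(21, 4733)) = Rational(-27231293, 110411424)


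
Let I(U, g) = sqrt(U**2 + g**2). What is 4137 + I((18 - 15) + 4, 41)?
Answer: 4137 + sqrt(1730) ≈ 4178.6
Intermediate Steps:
4137 + I((18 - 15) + 4, 41) = 4137 + sqrt(((18 - 15) + 4)**2 + 41**2) = 4137 + sqrt((3 + 4)**2 + 1681) = 4137 + sqrt(7**2 + 1681) = 4137 + sqrt(49 + 1681) = 4137 + sqrt(1730)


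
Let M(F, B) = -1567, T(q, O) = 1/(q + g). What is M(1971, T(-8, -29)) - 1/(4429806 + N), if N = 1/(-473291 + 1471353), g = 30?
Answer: -6928053364367753/4421221035973 ≈ -1567.0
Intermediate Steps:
N = 1/998062 ≈ 1.0019e-6
T(q, O) = 1/(30 + q) (T(q, O) = 1/(q + 30) = 1/(30 + q))
M(1971, T(-8, -29)) - 1/(4429806 + N) = -1567 - 1/(4429806 + 1/998062) = -1567 - 1/4421221035973/998062 = -1567 - 1*998062/4421221035973 = -1567 - 998062/4421221035973 = -6928053364367753/4421221035973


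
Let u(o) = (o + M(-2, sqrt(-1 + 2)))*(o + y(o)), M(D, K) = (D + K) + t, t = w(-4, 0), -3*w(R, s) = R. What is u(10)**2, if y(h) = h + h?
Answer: 96100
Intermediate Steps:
w(R, s) = -R/3
y(h) = 2*h
t = 4/3 (t = -1/3*(-4) = 4/3 ≈ 1.3333)
M(D, K) = 4/3 + D + K (M(D, K) = (D + K) + 4/3 = 4/3 + D + K)
u(o) = 3*o*(1/3 + o) (u(o) = (o + (4/3 - 2 + sqrt(-1 + 2)))*(o + 2*o) = (o + (4/3 - 2 + sqrt(1)))*(3*o) = (o + (4/3 - 2 + 1))*(3*o) = (o + 1/3)*(3*o) = (1/3 + o)*(3*o) = 3*o*(1/3 + o))
u(10)**2 = (10*(1 + 3*10))**2 = (10*(1 + 30))**2 = (10*31)**2 = 310**2 = 96100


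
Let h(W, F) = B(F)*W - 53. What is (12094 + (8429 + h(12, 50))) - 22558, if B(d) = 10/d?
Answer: -10428/5 ≈ -2085.6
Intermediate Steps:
h(W, F) = -53 + 10*W/F (h(W, F) = (10/F)*W - 53 = 10*W/F - 53 = -53 + 10*W/F)
(12094 + (8429 + h(12, 50))) - 22558 = (12094 + (8429 + (-53 + 10*12/50))) - 22558 = (12094 + (8429 + (-53 + 10*12*(1/50)))) - 22558 = (12094 + (8429 + (-53 + 12/5))) - 22558 = (12094 + (8429 - 253/5)) - 22558 = (12094 + 41892/5) - 22558 = 102362/5 - 22558 = -10428/5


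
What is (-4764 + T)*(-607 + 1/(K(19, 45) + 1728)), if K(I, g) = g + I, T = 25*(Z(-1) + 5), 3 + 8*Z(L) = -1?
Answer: 1445610447/512 ≈ 2.8235e+6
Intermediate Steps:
Z(L) = -½ (Z(L) = -3/8 + (⅛)*(-1) = -3/8 - ⅛ = -½)
T = 225/2 (T = 25*(-½ + 5) = 25*(9/2) = 225/2 ≈ 112.50)
K(I, g) = I + g
(-4764 + T)*(-607 + 1/(K(19, 45) + 1728)) = (-4764 + 225/2)*(-607 + 1/((19 + 45) + 1728)) = -9303*(-607 + 1/(64 + 1728))/2 = -9303*(-607 + 1/1792)/2 = -9303/2*(-1087743/1792) = 1445610447/512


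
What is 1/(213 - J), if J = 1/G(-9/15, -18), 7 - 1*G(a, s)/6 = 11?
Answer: 24/5113 ≈ 0.0046939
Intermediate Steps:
G(a, s) = -24 (G(a, s) = 42 - 6*11 = 42 - 66 = -24)
J = -1/24 (J = 1/(-24) = -1/24 ≈ -0.041667)
1/(213 - J) = 1/(213 - 1*(-1/24)) = 1/(213 + 1/24) = 1/(5113/24) = 24/5113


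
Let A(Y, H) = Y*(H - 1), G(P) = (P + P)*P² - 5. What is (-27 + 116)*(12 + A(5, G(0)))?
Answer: -1602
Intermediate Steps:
G(P) = -5 + 2*P³ (G(P) = (2*P)*P² - 5 = 2*P³ - 5 = -5 + 2*P³)
A(Y, H) = Y*(-1 + H)
(-27 + 116)*(12 + A(5, G(0))) = (-27 + 116)*(12 + 5*(-1 + (-5 + 2*0³))) = 89*(12 + 5*(-1 + (-5 + 2*0))) = 89*(12 + 5*(-1 + (-5 + 0))) = 89*(12 + 5*(-1 - 5)) = 89*(12 + 5*(-6)) = 89*(12 - 30) = 89*(-18) = -1602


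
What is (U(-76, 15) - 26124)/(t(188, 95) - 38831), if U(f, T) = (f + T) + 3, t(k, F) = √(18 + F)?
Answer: 508336621/753923224 + 13091*√113/753923224 ≈ 0.67444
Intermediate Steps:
U(f, T) = 3 + T + f (U(f, T) = (T + f) + 3 = 3 + T + f)
(U(-76, 15) - 26124)/(t(188, 95) - 38831) = ((3 + 15 - 76) - 26124)/(√(18 + 95) - 38831) = (-58 - 26124)/(√113 - 38831) = -26182/(-38831 + √113)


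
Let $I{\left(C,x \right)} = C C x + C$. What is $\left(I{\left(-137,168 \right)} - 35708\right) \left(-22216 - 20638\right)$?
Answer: $-133590788338$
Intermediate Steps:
$I{\left(C,x \right)} = C + x C^{2}$ ($I{\left(C,x \right)} = C^{2} x + C = x C^{2} + C = C + x C^{2}$)
$\left(I{\left(-137,168 \right)} - 35708\right) \left(-22216 - 20638\right) = \left(- 137 \left(1 - 23016\right) - 35708\right) \left(-22216 - 20638\right) = \left(- 137 \left(1 - 23016\right) - 35708\right) \left(-42854\right) = \left(\left(-137\right) \left(-23015\right) - 35708\right) \left(-42854\right) = \left(3153055 - 35708\right) \left(-42854\right) = 3117347 \left(-42854\right) = -133590788338$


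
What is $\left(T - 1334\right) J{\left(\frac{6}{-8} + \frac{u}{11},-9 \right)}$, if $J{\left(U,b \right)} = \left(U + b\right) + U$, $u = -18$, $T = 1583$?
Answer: $- \frac{75447}{22} \approx -3429.4$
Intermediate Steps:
$J{\left(U,b \right)} = b + 2 U$
$\left(T - 1334\right) J{\left(\frac{6}{-8} + \frac{u}{11},-9 \right)} = \left(1583 - 1334\right) \left(-9 + 2 \left(\frac{6}{-8} - \frac{18}{11}\right)\right) = 249 \left(-9 + 2 \left(6 \left(- \frac{1}{8}\right) - \frac{18}{11}\right)\right) = 249 \left(-9 + 2 \left(- \frac{3}{4} - \frac{18}{11}\right)\right) = 249 \left(-9 + 2 \left(- \frac{105}{44}\right)\right) = 249 \left(-9 - \frac{105}{22}\right) = 249 \left(- \frac{303}{22}\right) = - \frac{75447}{22}$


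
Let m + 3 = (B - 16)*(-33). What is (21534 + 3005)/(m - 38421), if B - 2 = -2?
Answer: -24539/37896 ≈ -0.64754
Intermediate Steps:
B = 0 (B = 2 - 2 = 0)
m = 525 (m = -3 + (0 - 16)*(-33) = -3 - 16*(-33) = -3 + 528 = 525)
(21534 + 3005)/(m - 38421) = (21534 + 3005)/(525 - 38421) = 24539/(-37896) = 24539*(-1/37896) = -24539/37896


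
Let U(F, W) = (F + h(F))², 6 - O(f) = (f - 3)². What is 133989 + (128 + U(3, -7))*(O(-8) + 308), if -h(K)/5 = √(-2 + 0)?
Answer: 150780 - 5790*I*√2 ≈ 1.5078e+5 - 8188.3*I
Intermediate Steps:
O(f) = 6 - (-3 + f)² (O(f) = 6 - (f - 3)² = 6 - (-3 + f)²)
h(K) = -5*I*√2 (h(K) = -5*√(-2 + 0) = -5*I*√2)
U(F, W) = (F - 5*I*√2)²
133989 + (128 + U(3, -7))*(O(-8) + 308) = 133989 + (128 + (3 - 5*I*√2)²)*((6 - (-3 - 8)²) + 308) = 133989 + (128 + (3 - 5*I*√2)²)*((6 - 1*(-11)²) + 308) = 133989 + (128 + (3 - 5*I*√2)²)*((6 - 1*121) + 308) = 133989 + (128 + (3 - 5*I*√2)²)*((6 - 121) + 308) = 133989 + (128 + (3 - 5*I*√2)²)*(-115 + 308) = 133989 + (128 + (3 - 5*I*√2)²)*193 = 133989 + (24704 + 193*(3 - 5*I*√2)²) = 158693 + 193*(3 - 5*I*√2)²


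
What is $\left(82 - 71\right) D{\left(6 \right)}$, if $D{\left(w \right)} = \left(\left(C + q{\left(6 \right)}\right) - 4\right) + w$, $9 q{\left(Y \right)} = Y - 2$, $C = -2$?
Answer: $\frac{44}{9} \approx 4.8889$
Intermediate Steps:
$q{\left(Y \right)} = - \frac{2}{9} + \frac{Y}{9}$ ($q{\left(Y \right)} = \frac{Y - 2}{9} = \frac{-2 + Y}{9} = - \frac{2}{9} + \frac{Y}{9}$)
$D{\left(w \right)} = - \frac{50}{9} + w$ ($D{\left(w \right)} = \left(\left(-2 + \left(- \frac{2}{9} + \frac{1}{9} \cdot 6\right)\right) - 4\right) + w = \left(\left(-2 + \left(- \frac{2}{9} + \frac{2}{3}\right)\right) - 4\right) + w = \left(\left(-2 + \frac{4}{9}\right) - 4\right) + w = \left(- \frac{14}{9} - 4\right) + w = - \frac{50}{9} + w$)
$\left(82 - 71\right) D{\left(6 \right)} = \left(82 - 71\right) \left(- \frac{50}{9} + 6\right) = 11 \cdot \frac{4}{9} = \frac{44}{9}$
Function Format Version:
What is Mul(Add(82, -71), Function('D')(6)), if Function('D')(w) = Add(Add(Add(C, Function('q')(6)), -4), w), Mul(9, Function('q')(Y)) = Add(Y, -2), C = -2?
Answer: Rational(44, 9) ≈ 4.8889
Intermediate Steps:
Function('q')(Y) = Add(Rational(-2, 9), Mul(Rational(1, 9), Y)) (Function('q')(Y) = Mul(Rational(1, 9), Add(Y, -2)) = Mul(Rational(1, 9), Add(-2, Y)) = Add(Rational(-2, 9), Mul(Rational(1, 9), Y)))
Function('D')(w) = Add(Rational(-50, 9), w) (Function('D')(w) = Add(Add(Add(-2, Add(Rational(-2, 9), Mul(Rational(1, 9), 6))), -4), w) = Add(Add(Add(-2, Add(Rational(-2, 9), Rational(2, 3))), -4), w) = Add(Add(Add(-2, Rational(4, 9)), -4), w) = Add(Add(Rational(-14, 9), -4), w) = Add(Rational(-50, 9), w))
Mul(Add(82, -71), Function('D')(6)) = Mul(Add(82, -71), Add(Rational(-50, 9), 6)) = Mul(11, Rational(4, 9)) = Rational(44, 9)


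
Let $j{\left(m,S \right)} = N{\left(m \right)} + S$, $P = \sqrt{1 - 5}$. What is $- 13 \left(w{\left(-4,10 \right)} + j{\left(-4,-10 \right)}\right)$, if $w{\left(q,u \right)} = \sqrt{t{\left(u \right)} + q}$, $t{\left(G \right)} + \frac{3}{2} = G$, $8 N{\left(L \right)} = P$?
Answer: $130 - \frac{39 \sqrt{2}}{2} - \frac{13 i}{4} \approx 102.42 - 3.25 i$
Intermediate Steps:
$P = 2 i$ ($P = \sqrt{-4} = 2 i \approx 2.0 i$)
$N{\left(L \right)} = \frac{i}{4}$ ($N{\left(L \right)} = \frac{2 i}{8} = \frac{i}{4}$)
$t{\left(G \right)} = - \frac{3}{2} + G$
$j{\left(m,S \right)} = S + \frac{i}{4}$ ($j{\left(m,S \right)} = \frac{i}{4} + S = S + \frac{i}{4}$)
$w{\left(q,u \right)} = \sqrt{- \frac{3}{2} + q + u}$ ($w{\left(q,u \right)} = \sqrt{\left(- \frac{3}{2} + u\right) + q} = \sqrt{- \frac{3}{2} + q + u}$)
$- 13 \left(w{\left(-4,10 \right)} + j{\left(-4,-10 \right)}\right) = - 13 \left(\frac{\sqrt{-6 + 4 \left(-4\right) + 4 \cdot 10}}{2} - \left(10 - \frac{i}{4}\right)\right) = - 13 \left(\frac{\sqrt{-6 - 16 + 40}}{2} - \left(10 - \frac{i}{4}\right)\right) = - 13 \left(\frac{\sqrt{18}}{2} - \left(10 - \frac{i}{4}\right)\right) = - 13 \left(\frac{3 \sqrt{2}}{2} - \left(10 - \frac{i}{4}\right)\right) = - 13 \left(-10 + \frac{i}{4} + \frac{3 \sqrt{2}}{2}\right) = 130 - \frac{39 \sqrt{2}}{2} - \frac{13 i}{4}$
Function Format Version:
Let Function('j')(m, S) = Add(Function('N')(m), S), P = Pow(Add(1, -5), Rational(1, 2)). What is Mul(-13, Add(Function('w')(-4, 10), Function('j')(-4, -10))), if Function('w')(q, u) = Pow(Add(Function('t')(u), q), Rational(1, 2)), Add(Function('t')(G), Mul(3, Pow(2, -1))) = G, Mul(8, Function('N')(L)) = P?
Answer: Add(130, Mul(Rational(-39, 2), Pow(2, Rational(1, 2))), Mul(Rational(-13, 4), I)) ≈ Add(102.42, Mul(-3.2500, I))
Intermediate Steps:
P = Mul(2, I) (P = Pow(-4, Rational(1, 2)) = Mul(2, I) ≈ Mul(2.0000, I))
Function('N')(L) = Mul(Rational(1, 4), I) (Function('N')(L) = Mul(Rational(1, 8), Mul(2, I)) = Mul(Rational(1, 4), I))
Function('t')(G) = Add(Rational(-3, 2), G)
Function('j')(m, S) = Add(S, Mul(Rational(1, 4), I)) (Function('j')(m, S) = Add(Mul(Rational(1, 4), I), S) = Add(S, Mul(Rational(1, 4), I)))
Function('w')(q, u) = Pow(Add(Rational(-3, 2), q, u), Rational(1, 2)) (Function('w')(q, u) = Pow(Add(Add(Rational(-3, 2), u), q), Rational(1, 2)) = Pow(Add(Rational(-3, 2), q, u), Rational(1, 2)))
Mul(-13, Add(Function('w')(-4, 10), Function('j')(-4, -10))) = Mul(-13, Add(Mul(Rational(1, 2), Pow(Add(-6, Mul(4, -4), Mul(4, 10)), Rational(1, 2))), Add(-10, Mul(Rational(1, 4), I)))) = Mul(-13, Add(Mul(Rational(1, 2), Pow(Add(-6, -16, 40), Rational(1, 2))), Add(-10, Mul(Rational(1, 4), I)))) = Mul(-13, Add(Mul(Rational(1, 2), Pow(18, Rational(1, 2))), Add(-10, Mul(Rational(1, 4), I)))) = Mul(-13, Add(Mul(Rational(1, 2), Mul(3, Pow(2, Rational(1, 2)))), Add(-10, Mul(Rational(1, 4), I)))) = Mul(-13, Add(Mul(Rational(3, 2), Pow(2, Rational(1, 2))), Add(-10, Mul(Rational(1, 4), I)))) = Mul(-13, Add(-10, Mul(Rational(1, 4), I), Mul(Rational(3, 2), Pow(2, Rational(1, 2))))) = Add(130, Mul(Rational(-39, 2), Pow(2, Rational(1, 2))), Mul(Rational(-13, 4), I))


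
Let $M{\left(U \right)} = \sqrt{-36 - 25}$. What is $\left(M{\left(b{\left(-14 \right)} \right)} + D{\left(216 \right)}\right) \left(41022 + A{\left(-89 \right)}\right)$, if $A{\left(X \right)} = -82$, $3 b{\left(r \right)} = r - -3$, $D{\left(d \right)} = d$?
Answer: $8843040 + 40940 i \sqrt{61} \approx 8.843 \cdot 10^{6} + 3.1975 \cdot 10^{5} i$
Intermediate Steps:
$b{\left(r \right)} = 1 + \frac{r}{3}$ ($b{\left(r \right)} = \frac{r - -3}{3} = \frac{r + 3}{3} = \frac{3 + r}{3} = 1 + \frac{r}{3}$)
$M{\left(U \right)} = i \sqrt{61}$ ($M{\left(U \right)} = \sqrt{-61} = i \sqrt{61}$)
$\left(M{\left(b{\left(-14 \right)} \right)} + D{\left(216 \right)}\right) \left(41022 + A{\left(-89 \right)}\right) = \left(i \sqrt{61} + 216\right) \left(41022 - 82\right) = \left(216 + i \sqrt{61}\right) 40940 = 8843040 + 40940 i \sqrt{61}$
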